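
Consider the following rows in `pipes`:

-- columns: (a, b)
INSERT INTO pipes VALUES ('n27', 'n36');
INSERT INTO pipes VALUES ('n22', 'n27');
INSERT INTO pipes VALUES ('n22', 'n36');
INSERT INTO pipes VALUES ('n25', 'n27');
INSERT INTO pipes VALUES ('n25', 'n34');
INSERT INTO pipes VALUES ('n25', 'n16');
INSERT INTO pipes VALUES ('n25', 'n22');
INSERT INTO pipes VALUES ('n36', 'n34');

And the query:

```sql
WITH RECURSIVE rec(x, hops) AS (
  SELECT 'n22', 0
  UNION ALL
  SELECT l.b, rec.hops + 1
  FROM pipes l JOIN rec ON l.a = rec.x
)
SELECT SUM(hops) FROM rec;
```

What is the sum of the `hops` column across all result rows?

Base: (n22, hops=0).
Iteration 1: edges from {n22} -> (n27, hops=1), (n36, hops=1).
Iteration 2: edges from {n27,n36} -> (n34, hops=2), (n36, hops=2).
Iteration 3: edges from {n34,n36} -> (n34, hops=3).
Iteration 4: no outgoing edges from {n34}; recursion stops.
SUM(hops) = 0 + 1 + 1 + 2 + 2 + 3 = 9.

9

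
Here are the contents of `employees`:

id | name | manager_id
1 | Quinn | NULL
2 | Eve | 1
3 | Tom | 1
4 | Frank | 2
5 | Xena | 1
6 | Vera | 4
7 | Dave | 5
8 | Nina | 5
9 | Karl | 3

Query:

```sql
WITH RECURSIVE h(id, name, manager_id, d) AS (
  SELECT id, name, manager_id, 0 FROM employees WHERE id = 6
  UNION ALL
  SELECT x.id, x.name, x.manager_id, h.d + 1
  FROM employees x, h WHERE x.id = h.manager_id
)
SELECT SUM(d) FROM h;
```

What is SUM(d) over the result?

Base: id=6 (Vera), manager_id=4, d 0.
Iteration 1: join on id=4 -> Frank (id 4, manager_id=2, d 1).
Iteration 2: join on id=2 -> Eve (id 2, manager_id=1, d 2).
Iteration 3: join on id=1 -> Quinn (id 1, manager_id=NULL, d 3).
Iteration 4: manager_id is NULL; no match; recursion stops.
SUM(d) = 0 + 1 + 2 + 3 = 6.

6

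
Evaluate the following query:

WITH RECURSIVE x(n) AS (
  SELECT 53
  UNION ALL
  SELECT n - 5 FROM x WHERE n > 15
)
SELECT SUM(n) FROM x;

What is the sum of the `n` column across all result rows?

Base: n=53.
Iteration 1: 53 > 15 holds -> n = 53 - 5 = 48.
Iteration 2: 48 > 15 holds -> n = 48 - 5 = 43.
Iteration 3: 43 > 15 holds -> n = 43 - 5 = 38.
Iteration 4: 38 > 15 holds -> n = 38 - 5 = 33.
Iteration 5: 33 > 15 holds -> n = 33 - 5 = 28.
Iteration 6: 28 > 15 holds -> n = 28 - 5 = 23.
Iteration 7: 23 > 15 holds -> n = 23 - 5 = 18.
Iteration 8: 18 > 15 holds -> n = 18 - 5 = 13.
Iteration 9: 13 > 15 fails; recursion stops.
SUM(n) = 53 + 48 + 43 + 38 + 33 + 28 + 23 + 18 + 13 = 297.

297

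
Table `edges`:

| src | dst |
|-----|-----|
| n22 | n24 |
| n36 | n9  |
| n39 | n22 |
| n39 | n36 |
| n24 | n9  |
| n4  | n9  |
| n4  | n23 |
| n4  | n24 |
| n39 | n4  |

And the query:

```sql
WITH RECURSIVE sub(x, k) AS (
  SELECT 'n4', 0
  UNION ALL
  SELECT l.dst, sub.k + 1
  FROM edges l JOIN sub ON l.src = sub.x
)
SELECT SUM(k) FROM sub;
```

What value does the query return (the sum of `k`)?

Base: (n4, k=0).
Iteration 1: edges from {n4} -> (n23, k=1), (n24, k=1), (n9, k=1).
Iteration 2: edges from {n23,n24,n9} -> (n9, k=2).
Iteration 3: no outgoing edges from {n9}; recursion stops.
SUM(k) = 0 + 1 + 1 + 1 + 2 = 5.

5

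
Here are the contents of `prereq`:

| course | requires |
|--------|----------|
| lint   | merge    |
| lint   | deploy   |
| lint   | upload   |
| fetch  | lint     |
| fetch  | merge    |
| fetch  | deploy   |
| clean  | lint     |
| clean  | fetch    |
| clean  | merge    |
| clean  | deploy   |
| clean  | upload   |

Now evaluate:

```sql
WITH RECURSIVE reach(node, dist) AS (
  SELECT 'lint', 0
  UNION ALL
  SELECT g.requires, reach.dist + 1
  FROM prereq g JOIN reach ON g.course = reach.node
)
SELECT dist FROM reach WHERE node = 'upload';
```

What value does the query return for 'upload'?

Base: (lint, dist=0).
Iteration 1: edges from {lint} -> (deploy, dist=1), (merge, dist=1), (upload, dist=1).
Iteration 2: no outgoing edges from {deploy,merge,upload}; recursion stops.

1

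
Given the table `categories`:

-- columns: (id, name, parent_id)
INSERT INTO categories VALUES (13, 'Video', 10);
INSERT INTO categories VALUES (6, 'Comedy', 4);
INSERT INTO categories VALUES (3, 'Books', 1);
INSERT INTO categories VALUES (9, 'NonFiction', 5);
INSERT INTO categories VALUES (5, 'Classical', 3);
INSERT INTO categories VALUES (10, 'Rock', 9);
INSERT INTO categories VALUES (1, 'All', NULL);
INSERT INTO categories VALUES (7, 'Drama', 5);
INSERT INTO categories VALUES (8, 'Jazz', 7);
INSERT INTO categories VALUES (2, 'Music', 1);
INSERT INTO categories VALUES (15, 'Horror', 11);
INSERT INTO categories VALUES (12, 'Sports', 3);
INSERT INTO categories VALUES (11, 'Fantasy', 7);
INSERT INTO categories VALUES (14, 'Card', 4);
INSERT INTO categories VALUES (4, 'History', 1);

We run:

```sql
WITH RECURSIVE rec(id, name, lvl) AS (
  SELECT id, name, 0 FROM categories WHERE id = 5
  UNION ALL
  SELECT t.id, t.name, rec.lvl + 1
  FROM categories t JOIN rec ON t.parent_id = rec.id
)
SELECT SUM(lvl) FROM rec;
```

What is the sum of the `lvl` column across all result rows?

14

Base: id=5 (Classical) at lvl 0.
Iteration 1: rows with parent_id in {5} -> Drama (id 7, lvl 1), NonFiction (id 9, lvl 1).
Iteration 2: rows with parent_id in {7,9} -> Jazz (id 8, lvl 2), Rock (id 10, lvl 2), Fantasy (id 11, lvl 2).
Iteration 3: rows with parent_id in {8,10,11} -> Video (id 13, lvl 3), Horror (id 15, lvl 3).
Iteration 4: no rows with parent_id in {13,15}; recursion stops.
SUM(lvl) = 0 + 1 + 1 + 2 + 2 + 2 + 3 + 3 = 14.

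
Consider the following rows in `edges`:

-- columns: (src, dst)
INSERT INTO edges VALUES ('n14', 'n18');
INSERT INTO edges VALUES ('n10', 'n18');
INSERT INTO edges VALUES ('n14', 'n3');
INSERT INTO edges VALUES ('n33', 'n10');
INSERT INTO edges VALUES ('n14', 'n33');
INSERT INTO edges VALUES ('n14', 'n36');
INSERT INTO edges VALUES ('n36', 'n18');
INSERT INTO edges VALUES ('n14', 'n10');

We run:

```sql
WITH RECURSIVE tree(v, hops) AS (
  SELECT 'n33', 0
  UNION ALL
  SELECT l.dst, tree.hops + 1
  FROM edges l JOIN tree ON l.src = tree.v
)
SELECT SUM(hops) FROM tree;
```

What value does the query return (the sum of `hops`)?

Base: (n33, hops=0).
Iteration 1: edges from {n33} -> (n10, hops=1).
Iteration 2: edges from {n10} -> (n18, hops=2).
Iteration 3: no outgoing edges from {n18}; recursion stops.
SUM(hops) = 0 + 1 + 2 = 3.

3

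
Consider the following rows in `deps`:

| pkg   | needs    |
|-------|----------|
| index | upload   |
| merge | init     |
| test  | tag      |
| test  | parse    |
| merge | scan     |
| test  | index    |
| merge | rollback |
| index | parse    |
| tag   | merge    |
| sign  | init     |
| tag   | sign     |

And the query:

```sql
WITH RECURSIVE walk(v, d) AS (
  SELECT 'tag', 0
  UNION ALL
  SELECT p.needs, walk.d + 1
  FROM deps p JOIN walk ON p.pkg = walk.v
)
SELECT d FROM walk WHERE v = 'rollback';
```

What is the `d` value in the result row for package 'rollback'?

2

Base: (tag, d=0).
Iteration 1: edges from {tag} -> (merge, d=1), (sign, d=1).
Iteration 2: edges from {merge,sign} -> (init, d=2) x2, (rollback, d=2), (scan, d=2). [UNION ALL keeps all 4 new rows, including repeats]
Iteration 3: no outgoing edges from {init,rollback,scan}; recursion stops.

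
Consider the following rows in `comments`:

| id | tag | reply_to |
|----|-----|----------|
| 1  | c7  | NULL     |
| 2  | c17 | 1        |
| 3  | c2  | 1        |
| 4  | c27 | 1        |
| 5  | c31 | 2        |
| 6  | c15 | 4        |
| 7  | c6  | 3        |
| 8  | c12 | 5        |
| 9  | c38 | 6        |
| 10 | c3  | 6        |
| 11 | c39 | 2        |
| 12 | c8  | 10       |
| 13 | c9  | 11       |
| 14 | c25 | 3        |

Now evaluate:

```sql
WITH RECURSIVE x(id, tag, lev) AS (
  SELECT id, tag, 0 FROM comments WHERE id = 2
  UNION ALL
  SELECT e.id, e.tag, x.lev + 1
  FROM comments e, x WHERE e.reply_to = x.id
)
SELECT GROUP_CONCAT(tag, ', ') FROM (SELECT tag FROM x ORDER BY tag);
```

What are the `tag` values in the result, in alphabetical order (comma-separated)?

c12, c17, c31, c39, c9

Base: id=2 (c17) at lev 0.
Iteration 1: rows with reply_to in {2} -> c31 (id 5, lev 1), c39 (id 11, lev 1).
Iteration 2: rows with reply_to in {5,11} -> c12 (id 8, lev 2), c9 (id 13, lev 2).
Iteration 3: no rows with reply_to in {8,13}; recursion stops.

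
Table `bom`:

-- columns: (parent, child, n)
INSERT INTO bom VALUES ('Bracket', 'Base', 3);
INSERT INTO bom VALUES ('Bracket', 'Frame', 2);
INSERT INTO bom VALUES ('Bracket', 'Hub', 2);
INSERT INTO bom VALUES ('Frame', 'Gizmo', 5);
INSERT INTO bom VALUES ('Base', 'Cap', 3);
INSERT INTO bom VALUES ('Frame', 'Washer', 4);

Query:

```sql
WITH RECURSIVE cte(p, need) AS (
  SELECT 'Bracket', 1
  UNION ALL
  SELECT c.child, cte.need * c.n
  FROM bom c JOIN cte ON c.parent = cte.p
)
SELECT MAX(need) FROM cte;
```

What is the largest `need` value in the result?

Base: (Bracket, need=1).
Iteration 1: components of {Bracket} -> Base = 1*3 = 3, Frame = 1*2 = 2, Hub = 1*2 = 2.
Iteration 2: components of {Base,Frame,Hub} -> Cap = 3*3 = 9, Gizmo = 2*5 = 10, Washer = 2*4 = 8.
Iteration 3: no further components; recursion stops.
need values: 1, 3, 2, 2, 9, 10, 8; the maximum is 10.

10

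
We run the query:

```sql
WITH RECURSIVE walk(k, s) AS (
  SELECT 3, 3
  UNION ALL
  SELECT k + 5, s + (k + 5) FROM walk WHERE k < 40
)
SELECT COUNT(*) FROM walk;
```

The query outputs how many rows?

Base: k=3, s=3.
Iteration 1: 3 < 40 holds -> k = 3 + 5 = 8, s = 3 + 8 = 11.
Iteration 2: 8 < 40 holds -> k = 8 + 5 = 13, s = 11 + 13 = 24.
Iteration 3: 13 < 40 holds -> k = 13 + 5 = 18, s = 24 + 18 = 42.
Iteration 4: 18 < 40 holds -> k = 18 + 5 = 23, s = 42 + 23 = 65.
Iteration 5: 23 < 40 holds -> k = 23 + 5 = 28, s = 65 + 28 = 93.
Iteration 6: 28 < 40 holds -> k = 28 + 5 = 33, s = 93 + 33 = 126.
Iteration 7: 33 < 40 holds -> k = 33 + 5 = 38, s = 126 + 38 = 164.
Iteration 8: 38 < 40 holds -> k = 38 + 5 = 43, s = 164 + 43 = 207.
Iteration 9: 43 < 40 fails; recursion stops.
Total rows emitted: 9.

9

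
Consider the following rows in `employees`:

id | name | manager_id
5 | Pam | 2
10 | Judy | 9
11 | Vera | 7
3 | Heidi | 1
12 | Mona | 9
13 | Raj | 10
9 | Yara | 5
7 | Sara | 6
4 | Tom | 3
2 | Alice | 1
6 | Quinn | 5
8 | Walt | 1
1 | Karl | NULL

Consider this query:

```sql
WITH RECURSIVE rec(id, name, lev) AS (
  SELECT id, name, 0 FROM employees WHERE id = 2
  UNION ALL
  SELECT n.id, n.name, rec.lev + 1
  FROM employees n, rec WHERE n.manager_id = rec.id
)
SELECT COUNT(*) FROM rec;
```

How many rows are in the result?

Base: id=2 (Alice) at lev 0.
Iteration 1: rows with manager_id in {2} -> Pam (id 5, lev 1).
Iteration 2: rows with manager_id in {5} -> Quinn (id 6, lev 2), Yara (id 9, lev 2).
Iteration 3: rows with manager_id in {6,9} -> Sara (id 7, lev 3), Judy (id 10, lev 3), Mona (id 12, lev 3).
Iteration 4: rows with manager_id in {7,10,12} -> Vera (id 11, lev 4), Raj (id 13, lev 4).
Iteration 5: no rows with manager_id in {11,13}; recursion stops.
Total rows emitted: 9.

9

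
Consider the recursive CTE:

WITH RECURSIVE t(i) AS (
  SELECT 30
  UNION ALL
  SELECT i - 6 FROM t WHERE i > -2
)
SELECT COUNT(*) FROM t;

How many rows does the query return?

Base: i=30.
Iteration 1: 30 > -2 holds -> i = 30 - 6 = 24.
Iteration 2: 24 > -2 holds -> i = 24 - 6 = 18.
Iteration 3: 18 > -2 holds -> i = 18 - 6 = 12.
Iteration 4: 12 > -2 holds -> i = 12 - 6 = 6.
Iteration 5: 6 > -2 holds -> i = 6 - 6 = 0.
Iteration 6: 0 > -2 holds -> i = 0 - 6 = -6.
Iteration 7: -6 > -2 fails; recursion stops.
Total rows emitted: 7.

7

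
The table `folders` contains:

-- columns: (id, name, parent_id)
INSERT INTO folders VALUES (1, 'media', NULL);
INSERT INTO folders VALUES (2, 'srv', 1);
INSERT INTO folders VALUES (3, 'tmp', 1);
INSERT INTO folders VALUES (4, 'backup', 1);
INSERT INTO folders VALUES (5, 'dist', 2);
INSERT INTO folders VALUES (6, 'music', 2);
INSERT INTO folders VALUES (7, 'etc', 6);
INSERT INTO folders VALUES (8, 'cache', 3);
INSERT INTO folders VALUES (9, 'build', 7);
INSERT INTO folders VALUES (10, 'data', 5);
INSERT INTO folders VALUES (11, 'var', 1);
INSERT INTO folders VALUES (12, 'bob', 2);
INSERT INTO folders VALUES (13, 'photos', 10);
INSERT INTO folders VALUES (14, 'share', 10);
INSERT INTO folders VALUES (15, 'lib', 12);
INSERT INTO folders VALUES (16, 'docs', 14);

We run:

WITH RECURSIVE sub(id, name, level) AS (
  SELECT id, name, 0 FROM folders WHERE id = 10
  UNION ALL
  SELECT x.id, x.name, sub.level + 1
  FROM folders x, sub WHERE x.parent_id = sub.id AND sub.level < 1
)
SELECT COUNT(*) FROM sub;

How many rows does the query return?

Base: id=10 (data) at level 0.
Iteration 1: rows with parent_id in {10} -> photos (id 13, level 1), share (id 14, level 1).
Iteration 2: level < 1 fails for all current rows; recursion stops.
Total rows emitted: 3.

3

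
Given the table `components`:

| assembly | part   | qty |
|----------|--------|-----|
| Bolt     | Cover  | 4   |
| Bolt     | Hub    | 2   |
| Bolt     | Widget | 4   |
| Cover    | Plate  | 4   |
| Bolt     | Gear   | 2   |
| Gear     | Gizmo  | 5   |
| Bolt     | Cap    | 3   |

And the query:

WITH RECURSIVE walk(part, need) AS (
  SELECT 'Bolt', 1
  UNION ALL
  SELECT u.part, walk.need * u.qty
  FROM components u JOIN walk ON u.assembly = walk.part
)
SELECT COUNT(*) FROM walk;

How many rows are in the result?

8

Base: (Bolt, need=1).
Iteration 1: components of {Bolt} -> Cap = 1*3 = 3, Cover = 1*4 = 4, Gear = 1*2 = 2, Hub = 1*2 = 2, Widget = 1*4 = 4.
Iteration 2: components of {Cap,Cover,Gear,Hub,Widget} -> Gizmo = 2*5 = 10, Plate = 4*4 = 16.
Iteration 3: no further components; recursion stops.
Total rows emitted: 8.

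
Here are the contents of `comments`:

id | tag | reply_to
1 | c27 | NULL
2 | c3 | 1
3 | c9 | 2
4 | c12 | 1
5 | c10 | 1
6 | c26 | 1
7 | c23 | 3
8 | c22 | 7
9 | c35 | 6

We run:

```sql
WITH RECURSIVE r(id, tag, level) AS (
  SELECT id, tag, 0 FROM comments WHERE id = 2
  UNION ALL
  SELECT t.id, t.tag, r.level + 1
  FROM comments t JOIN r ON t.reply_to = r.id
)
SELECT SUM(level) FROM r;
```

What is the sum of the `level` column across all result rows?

6

Base: id=2 (c3) at level 0.
Iteration 1: rows with reply_to in {2} -> c9 (id 3, level 1).
Iteration 2: rows with reply_to in {3} -> c23 (id 7, level 2).
Iteration 3: rows with reply_to in {7} -> c22 (id 8, level 3).
Iteration 4: no rows with reply_to in {8}; recursion stops.
SUM(level) = 0 + 1 + 2 + 3 = 6.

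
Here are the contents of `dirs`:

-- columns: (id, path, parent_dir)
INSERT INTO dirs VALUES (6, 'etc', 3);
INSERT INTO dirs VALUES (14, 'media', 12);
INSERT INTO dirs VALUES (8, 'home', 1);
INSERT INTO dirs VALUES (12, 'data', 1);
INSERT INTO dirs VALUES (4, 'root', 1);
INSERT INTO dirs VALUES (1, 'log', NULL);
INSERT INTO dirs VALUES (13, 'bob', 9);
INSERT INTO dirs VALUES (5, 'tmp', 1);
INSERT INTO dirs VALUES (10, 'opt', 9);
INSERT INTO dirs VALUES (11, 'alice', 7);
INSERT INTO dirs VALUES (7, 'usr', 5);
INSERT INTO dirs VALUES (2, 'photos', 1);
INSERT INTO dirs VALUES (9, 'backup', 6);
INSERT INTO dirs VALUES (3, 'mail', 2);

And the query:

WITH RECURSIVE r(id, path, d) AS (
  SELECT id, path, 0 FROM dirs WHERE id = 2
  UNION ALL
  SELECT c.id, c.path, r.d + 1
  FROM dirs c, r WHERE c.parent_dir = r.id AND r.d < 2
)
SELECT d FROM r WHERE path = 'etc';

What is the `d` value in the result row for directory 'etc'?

Base: id=2 (photos) at d 0.
Iteration 1: rows with parent_dir in {2} -> mail (id 3, d 1).
Iteration 2: rows with parent_dir in {3} -> etc (id 6, d 2).
Iteration 3: d < 2 fails for all current rows; recursion stops.

2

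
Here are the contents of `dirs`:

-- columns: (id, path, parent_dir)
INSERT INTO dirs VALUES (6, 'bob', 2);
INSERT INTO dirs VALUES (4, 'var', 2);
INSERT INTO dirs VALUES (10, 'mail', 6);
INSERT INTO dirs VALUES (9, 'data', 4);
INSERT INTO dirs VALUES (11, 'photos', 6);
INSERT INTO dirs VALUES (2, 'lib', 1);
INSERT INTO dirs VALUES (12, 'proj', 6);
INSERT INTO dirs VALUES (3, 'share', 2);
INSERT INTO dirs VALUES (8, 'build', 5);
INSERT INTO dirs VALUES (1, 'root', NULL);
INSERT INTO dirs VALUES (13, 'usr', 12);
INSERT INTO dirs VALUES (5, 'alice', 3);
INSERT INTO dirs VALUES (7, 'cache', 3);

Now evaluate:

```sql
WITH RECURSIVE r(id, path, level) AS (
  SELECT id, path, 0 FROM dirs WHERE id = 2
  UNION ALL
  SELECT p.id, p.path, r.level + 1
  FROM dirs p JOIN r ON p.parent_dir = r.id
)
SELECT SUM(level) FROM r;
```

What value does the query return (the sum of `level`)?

Base: id=2 (lib) at level 0.
Iteration 1: rows with parent_dir in {2} -> share (id 3, level 1), var (id 4, level 1), bob (id 6, level 1).
Iteration 2: rows with parent_dir in {3,4,6} -> alice (id 5, level 2), cache (id 7, level 2), data (id 9, level 2), mail (id 10, level 2), photos (id 11, level 2), proj (id 12, level 2).
Iteration 3: rows with parent_dir in {5,7,9,10,11,12} -> build (id 8, level 3), usr (id 13, level 3).
Iteration 4: no rows with parent_dir in {8,13}; recursion stops.
SUM(level) = 0 + 1 + 1 + 1 + 2 + 2 + 2 + 2 + 2 + 2 + 3 + 3 = 21.

21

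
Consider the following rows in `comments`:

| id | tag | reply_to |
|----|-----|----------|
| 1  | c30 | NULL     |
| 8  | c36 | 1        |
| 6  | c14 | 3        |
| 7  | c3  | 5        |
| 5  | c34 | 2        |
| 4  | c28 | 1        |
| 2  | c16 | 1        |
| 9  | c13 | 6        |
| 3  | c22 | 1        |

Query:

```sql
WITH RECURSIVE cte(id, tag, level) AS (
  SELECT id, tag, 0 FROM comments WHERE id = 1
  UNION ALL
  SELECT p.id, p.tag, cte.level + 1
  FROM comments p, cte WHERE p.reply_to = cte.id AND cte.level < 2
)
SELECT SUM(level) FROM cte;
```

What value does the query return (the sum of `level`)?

8

Base: id=1 (c30) at level 0.
Iteration 1: rows with reply_to in {1} -> c16 (id 2, level 1), c22 (id 3, level 1), c28 (id 4, level 1), c36 (id 8, level 1).
Iteration 2: rows with reply_to in {2,3,4,8} -> c34 (id 5, level 2), c14 (id 6, level 2).
Iteration 3: level < 2 fails for all current rows; recursion stops.
SUM(level) = 0 + 1 + 1 + 1 + 1 + 2 + 2 = 8.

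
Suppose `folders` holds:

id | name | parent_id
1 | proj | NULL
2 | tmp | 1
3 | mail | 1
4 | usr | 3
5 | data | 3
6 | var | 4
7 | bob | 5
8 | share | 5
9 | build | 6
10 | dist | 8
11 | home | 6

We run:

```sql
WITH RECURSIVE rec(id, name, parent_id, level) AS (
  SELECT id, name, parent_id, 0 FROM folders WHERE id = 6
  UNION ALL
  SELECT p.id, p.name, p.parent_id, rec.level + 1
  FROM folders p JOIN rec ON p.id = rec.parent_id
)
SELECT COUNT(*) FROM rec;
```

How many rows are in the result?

Base: id=6 (var), parent_id=4, level 0.
Iteration 1: join on id=4 -> usr (id 4, parent_id=3, level 1).
Iteration 2: join on id=3 -> mail (id 3, parent_id=1, level 2).
Iteration 3: join on id=1 -> proj (id 1, parent_id=NULL, level 3).
Iteration 4: parent_id is NULL; no match; recursion stops.
Total rows emitted: 4.

4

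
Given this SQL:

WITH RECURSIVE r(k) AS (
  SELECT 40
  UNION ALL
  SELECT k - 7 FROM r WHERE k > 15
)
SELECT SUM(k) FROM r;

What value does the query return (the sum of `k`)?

130

Base: k=40.
Iteration 1: 40 > 15 holds -> k = 40 - 7 = 33.
Iteration 2: 33 > 15 holds -> k = 33 - 7 = 26.
Iteration 3: 26 > 15 holds -> k = 26 - 7 = 19.
Iteration 4: 19 > 15 holds -> k = 19 - 7 = 12.
Iteration 5: 12 > 15 fails; recursion stops.
SUM(k) = 40 + 33 + 26 + 19 + 12 = 130.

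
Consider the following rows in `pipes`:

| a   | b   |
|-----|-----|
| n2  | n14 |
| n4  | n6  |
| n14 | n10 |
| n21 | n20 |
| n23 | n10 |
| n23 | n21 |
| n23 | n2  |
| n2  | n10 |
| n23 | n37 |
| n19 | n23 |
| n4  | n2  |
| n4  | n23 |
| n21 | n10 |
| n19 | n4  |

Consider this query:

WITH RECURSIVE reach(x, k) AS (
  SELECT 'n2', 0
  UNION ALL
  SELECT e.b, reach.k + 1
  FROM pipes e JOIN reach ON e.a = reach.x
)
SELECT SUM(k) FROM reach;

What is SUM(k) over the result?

Base: (n2, k=0).
Iteration 1: edges from {n2} -> (n10, k=1), (n14, k=1).
Iteration 2: edges from {n10,n14} -> (n10, k=2).
Iteration 3: no outgoing edges from {n10}; recursion stops.
SUM(k) = 0 + 1 + 1 + 2 = 4.

4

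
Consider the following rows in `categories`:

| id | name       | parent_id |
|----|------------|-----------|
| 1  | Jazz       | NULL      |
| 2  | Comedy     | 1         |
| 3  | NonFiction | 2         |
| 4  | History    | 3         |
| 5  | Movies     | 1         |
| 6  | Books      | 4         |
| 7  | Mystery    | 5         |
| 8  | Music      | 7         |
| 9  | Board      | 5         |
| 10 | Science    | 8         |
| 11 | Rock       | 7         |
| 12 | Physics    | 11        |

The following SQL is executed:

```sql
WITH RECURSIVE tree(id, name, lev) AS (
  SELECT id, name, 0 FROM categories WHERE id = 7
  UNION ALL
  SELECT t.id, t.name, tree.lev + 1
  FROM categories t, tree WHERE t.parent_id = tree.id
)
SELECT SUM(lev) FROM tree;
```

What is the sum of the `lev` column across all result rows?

6

Base: id=7 (Mystery) at lev 0.
Iteration 1: rows with parent_id in {7} -> Music (id 8, lev 1), Rock (id 11, lev 1).
Iteration 2: rows with parent_id in {8,11} -> Science (id 10, lev 2), Physics (id 12, lev 2).
Iteration 3: no rows with parent_id in {10,12}; recursion stops.
SUM(lev) = 0 + 1 + 1 + 2 + 2 = 6.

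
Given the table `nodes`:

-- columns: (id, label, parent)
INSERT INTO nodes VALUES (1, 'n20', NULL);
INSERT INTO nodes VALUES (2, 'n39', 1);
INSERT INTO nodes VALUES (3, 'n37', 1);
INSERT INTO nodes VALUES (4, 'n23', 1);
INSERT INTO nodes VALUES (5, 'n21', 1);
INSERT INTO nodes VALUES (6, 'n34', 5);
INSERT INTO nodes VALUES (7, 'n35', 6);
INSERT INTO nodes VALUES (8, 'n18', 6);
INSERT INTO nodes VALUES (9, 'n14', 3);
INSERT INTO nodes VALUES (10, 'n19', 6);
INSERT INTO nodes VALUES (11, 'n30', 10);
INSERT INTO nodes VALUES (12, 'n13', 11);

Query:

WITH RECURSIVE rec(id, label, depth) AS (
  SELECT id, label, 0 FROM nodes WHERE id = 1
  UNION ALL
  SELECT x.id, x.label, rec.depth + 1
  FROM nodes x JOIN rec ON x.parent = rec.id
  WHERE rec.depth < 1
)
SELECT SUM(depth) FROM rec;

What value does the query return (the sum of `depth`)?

Base: id=1 (n20) at depth 0.
Iteration 1: rows with parent in {1} -> n39 (id 2, depth 1), n37 (id 3, depth 1), n23 (id 4, depth 1), n21 (id 5, depth 1).
Iteration 2: depth < 1 fails for all current rows; recursion stops.
SUM(depth) = 0 + 1 + 1 + 1 + 1 = 4.

4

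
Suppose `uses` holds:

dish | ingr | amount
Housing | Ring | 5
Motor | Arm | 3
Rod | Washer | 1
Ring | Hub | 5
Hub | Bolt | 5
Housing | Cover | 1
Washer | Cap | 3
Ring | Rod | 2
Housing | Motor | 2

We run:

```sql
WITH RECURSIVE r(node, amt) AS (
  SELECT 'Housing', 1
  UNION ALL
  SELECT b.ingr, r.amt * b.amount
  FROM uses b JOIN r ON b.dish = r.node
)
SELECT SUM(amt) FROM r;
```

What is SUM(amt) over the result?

Base: (Housing, amt=1).
Iteration 1: components of {Housing} -> Cover = 1*1 = 1, Motor = 1*2 = 2, Ring = 1*5 = 5.
Iteration 2: components of {Cover,Motor,Ring} -> Arm = 2*3 = 6, Hub = 5*5 = 25, Rod = 5*2 = 10.
Iteration 3: components of {Arm,Hub,Rod} -> Bolt = 25*5 = 125, Washer = 10*1 = 10.
Iteration 4: components of {Bolt,Washer} -> Cap = 10*3 = 30.
Iteration 5: no further components; recursion stops.
SUM(amt) = 1 + 5 + 2 + 1 + 25 + 10 + 6 + 125 + 10 + 30 = 215.

215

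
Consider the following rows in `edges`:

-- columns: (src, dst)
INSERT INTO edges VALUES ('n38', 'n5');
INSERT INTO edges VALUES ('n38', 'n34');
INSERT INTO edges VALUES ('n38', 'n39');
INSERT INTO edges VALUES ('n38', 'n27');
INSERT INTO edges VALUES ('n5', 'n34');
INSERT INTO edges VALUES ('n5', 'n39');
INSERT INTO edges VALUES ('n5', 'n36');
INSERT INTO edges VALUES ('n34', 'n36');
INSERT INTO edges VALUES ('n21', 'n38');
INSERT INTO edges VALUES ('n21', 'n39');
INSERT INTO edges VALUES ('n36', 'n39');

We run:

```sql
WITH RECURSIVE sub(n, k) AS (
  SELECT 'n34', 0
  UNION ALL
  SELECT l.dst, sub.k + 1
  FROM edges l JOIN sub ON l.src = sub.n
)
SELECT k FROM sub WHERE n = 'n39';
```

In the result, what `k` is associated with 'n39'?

2

Base: (n34, k=0).
Iteration 1: edges from {n34} -> (n36, k=1).
Iteration 2: edges from {n36} -> (n39, k=2).
Iteration 3: no outgoing edges from {n39}; recursion stops.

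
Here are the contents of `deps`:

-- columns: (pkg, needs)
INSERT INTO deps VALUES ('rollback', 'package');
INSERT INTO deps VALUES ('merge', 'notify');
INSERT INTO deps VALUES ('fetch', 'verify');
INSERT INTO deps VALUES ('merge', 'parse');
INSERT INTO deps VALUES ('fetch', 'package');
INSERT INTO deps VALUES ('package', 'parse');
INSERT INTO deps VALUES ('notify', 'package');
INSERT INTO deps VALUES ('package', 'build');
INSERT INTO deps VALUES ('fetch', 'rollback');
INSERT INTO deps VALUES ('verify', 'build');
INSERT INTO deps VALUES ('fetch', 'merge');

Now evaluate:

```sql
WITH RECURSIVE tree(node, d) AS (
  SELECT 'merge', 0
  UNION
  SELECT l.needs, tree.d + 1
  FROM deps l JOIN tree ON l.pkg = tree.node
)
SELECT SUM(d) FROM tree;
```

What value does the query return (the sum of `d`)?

Base: (merge, d=0).
Iteration 1: edges from {merge} -> (notify, d=1), (parse, d=1).
Iteration 2: edges from {notify,parse} -> (package, d=2).
Iteration 3: edges from {package} -> (build, d=3), (parse, d=3).
Iteration 4: no outgoing edges from {build,parse}; recursion stops.
SUM(d) = 0 + 1 + 1 + 2 + 3 + 3 = 10.

10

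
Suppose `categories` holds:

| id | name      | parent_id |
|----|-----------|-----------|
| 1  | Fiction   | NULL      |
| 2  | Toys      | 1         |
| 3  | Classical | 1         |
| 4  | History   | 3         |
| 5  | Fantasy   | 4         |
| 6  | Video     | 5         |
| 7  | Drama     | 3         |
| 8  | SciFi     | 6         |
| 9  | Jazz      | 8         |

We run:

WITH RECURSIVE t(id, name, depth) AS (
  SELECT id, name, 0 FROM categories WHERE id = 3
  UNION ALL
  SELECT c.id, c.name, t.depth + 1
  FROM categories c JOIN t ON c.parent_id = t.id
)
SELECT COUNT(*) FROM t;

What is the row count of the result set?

7

Base: id=3 (Classical) at depth 0.
Iteration 1: rows with parent_id in {3} -> History (id 4, depth 1), Drama (id 7, depth 1).
Iteration 2: rows with parent_id in {4,7} -> Fantasy (id 5, depth 2).
Iteration 3: rows with parent_id in {5} -> Video (id 6, depth 3).
Iteration 4: rows with parent_id in {6} -> SciFi (id 8, depth 4).
Iteration 5: rows with parent_id in {8} -> Jazz (id 9, depth 5).
Iteration 6: no rows with parent_id in {9}; recursion stops.
Total rows emitted: 7.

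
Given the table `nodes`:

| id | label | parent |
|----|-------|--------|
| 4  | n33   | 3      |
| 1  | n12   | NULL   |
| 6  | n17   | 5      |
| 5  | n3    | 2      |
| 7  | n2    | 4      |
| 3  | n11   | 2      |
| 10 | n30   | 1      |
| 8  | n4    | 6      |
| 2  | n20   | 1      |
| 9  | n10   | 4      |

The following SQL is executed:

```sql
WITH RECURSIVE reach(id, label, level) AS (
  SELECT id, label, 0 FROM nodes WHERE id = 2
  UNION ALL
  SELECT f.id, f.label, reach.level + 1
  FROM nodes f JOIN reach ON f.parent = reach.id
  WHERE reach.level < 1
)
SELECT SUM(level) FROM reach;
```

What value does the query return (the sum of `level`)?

2

Base: id=2 (n20) at level 0.
Iteration 1: rows with parent in {2} -> n11 (id 3, level 1), n3 (id 5, level 1).
Iteration 2: level < 1 fails for all current rows; recursion stops.
SUM(level) = 0 + 1 + 1 = 2.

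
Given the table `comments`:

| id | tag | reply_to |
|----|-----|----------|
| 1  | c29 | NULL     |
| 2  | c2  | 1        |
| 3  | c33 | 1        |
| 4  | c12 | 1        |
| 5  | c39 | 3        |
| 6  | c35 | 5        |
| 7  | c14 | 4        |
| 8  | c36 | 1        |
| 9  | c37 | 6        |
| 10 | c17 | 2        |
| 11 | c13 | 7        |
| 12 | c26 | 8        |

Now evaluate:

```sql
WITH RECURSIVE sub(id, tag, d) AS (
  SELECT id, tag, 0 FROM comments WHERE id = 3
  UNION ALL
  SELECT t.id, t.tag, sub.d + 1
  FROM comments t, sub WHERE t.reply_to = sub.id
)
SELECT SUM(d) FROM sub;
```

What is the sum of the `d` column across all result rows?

Base: id=3 (c33) at d 0.
Iteration 1: rows with reply_to in {3} -> c39 (id 5, d 1).
Iteration 2: rows with reply_to in {5} -> c35 (id 6, d 2).
Iteration 3: rows with reply_to in {6} -> c37 (id 9, d 3).
Iteration 4: no rows with reply_to in {9}; recursion stops.
SUM(d) = 0 + 1 + 2 + 3 = 6.

6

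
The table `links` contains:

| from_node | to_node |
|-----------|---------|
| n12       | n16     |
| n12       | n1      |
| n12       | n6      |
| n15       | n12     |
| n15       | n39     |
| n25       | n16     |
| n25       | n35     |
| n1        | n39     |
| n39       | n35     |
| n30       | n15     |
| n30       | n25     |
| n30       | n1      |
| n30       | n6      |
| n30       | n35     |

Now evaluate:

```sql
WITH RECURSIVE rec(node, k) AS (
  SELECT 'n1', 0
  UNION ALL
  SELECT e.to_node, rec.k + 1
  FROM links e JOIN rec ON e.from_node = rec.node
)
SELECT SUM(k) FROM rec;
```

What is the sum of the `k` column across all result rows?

Base: (n1, k=0).
Iteration 1: edges from {n1} -> (n39, k=1).
Iteration 2: edges from {n39} -> (n35, k=2).
Iteration 3: no outgoing edges from {n35}; recursion stops.
SUM(k) = 0 + 1 + 2 = 3.

3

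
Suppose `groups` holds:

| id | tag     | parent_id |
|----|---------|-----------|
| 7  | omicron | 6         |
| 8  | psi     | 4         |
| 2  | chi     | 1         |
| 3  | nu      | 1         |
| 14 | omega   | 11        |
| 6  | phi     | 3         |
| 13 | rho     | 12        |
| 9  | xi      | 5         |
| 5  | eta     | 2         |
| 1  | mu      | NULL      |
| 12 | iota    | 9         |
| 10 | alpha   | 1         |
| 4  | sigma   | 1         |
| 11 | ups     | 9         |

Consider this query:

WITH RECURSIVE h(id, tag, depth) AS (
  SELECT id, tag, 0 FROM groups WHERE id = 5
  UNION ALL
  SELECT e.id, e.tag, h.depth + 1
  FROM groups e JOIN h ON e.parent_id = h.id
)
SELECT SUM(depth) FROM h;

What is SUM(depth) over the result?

Base: id=5 (eta) at depth 0.
Iteration 1: rows with parent_id in {5} -> xi (id 9, depth 1).
Iteration 2: rows with parent_id in {9} -> ups (id 11, depth 2), iota (id 12, depth 2).
Iteration 3: rows with parent_id in {11,12} -> rho (id 13, depth 3), omega (id 14, depth 3).
Iteration 4: no rows with parent_id in {13,14}; recursion stops.
SUM(depth) = 0 + 1 + 2 + 2 + 3 + 3 = 11.

11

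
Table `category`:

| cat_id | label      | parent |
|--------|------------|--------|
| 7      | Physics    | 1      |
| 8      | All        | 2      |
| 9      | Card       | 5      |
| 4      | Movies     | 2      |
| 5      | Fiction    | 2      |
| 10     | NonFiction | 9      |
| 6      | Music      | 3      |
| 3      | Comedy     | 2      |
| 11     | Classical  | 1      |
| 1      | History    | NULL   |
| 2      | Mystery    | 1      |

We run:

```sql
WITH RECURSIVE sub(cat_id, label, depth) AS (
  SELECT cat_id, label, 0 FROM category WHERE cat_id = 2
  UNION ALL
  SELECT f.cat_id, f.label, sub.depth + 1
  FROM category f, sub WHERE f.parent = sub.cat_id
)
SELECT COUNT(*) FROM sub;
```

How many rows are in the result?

8

Base: cat_id=2 (Mystery) at depth 0.
Iteration 1: rows with parent in {2} -> Comedy (id 3, depth 1), Movies (id 4, depth 1), Fiction (id 5, depth 1), All (id 8, depth 1).
Iteration 2: rows with parent in {3,4,5,8} -> Music (id 6, depth 2), Card (id 9, depth 2).
Iteration 3: rows with parent in {6,9} -> NonFiction (id 10, depth 3).
Iteration 4: no rows with parent in {10}; recursion stops.
Total rows emitted: 8.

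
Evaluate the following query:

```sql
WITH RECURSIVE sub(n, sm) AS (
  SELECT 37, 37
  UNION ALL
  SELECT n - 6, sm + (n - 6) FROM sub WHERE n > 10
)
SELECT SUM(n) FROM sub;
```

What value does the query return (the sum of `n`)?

Base: n=37, sm=37.
Iteration 1: 37 > 10 holds -> n = 37 - 6 = 31, sm = 37 + 31 = 68.
Iteration 2: 31 > 10 holds -> n = 31 - 6 = 25, sm = 68 + 25 = 93.
Iteration 3: 25 > 10 holds -> n = 25 - 6 = 19, sm = 93 + 19 = 112.
Iteration 4: 19 > 10 holds -> n = 19 - 6 = 13, sm = 112 + 13 = 125.
Iteration 5: 13 > 10 holds -> n = 13 - 6 = 7, sm = 125 + 7 = 132.
Iteration 6: 7 > 10 fails; recursion stops.
SUM(n) = 37 + 31 + 25 + 19 + 13 + 7 = 132.

132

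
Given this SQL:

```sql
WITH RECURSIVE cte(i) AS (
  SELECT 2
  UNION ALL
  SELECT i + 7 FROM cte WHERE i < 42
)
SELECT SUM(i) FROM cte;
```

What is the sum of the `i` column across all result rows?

161

Base: i=2.
Iteration 1: 2 < 42 holds -> i = 2 + 7 = 9.
Iteration 2: 9 < 42 holds -> i = 9 + 7 = 16.
Iteration 3: 16 < 42 holds -> i = 16 + 7 = 23.
Iteration 4: 23 < 42 holds -> i = 23 + 7 = 30.
Iteration 5: 30 < 42 holds -> i = 30 + 7 = 37.
Iteration 6: 37 < 42 holds -> i = 37 + 7 = 44.
Iteration 7: 44 < 42 fails; recursion stops.
SUM(i) = 2 + 9 + 16 + 23 + 30 + 37 + 44 = 161.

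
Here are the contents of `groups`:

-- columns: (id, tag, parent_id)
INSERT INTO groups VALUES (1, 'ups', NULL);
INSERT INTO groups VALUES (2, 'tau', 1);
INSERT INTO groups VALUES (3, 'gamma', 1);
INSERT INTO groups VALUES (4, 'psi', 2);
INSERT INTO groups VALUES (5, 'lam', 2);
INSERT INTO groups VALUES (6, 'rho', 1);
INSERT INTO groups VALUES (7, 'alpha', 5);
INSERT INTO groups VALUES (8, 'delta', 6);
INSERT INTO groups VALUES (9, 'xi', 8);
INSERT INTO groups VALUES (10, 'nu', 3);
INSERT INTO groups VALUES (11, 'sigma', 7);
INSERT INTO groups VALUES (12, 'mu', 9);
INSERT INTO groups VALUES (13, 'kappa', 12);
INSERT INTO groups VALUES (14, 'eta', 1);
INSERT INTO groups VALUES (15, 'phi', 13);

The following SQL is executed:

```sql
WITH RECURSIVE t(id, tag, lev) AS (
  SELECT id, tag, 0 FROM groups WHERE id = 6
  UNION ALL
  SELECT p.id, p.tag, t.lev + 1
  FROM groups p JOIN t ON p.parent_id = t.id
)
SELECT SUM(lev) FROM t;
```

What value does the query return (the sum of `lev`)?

15

Base: id=6 (rho) at lev 0.
Iteration 1: rows with parent_id in {6} -> delta (id 8, lev 1).
Iteration 2: rows with parent_id in {8} -> xi (id 9, lev 2).
Iteration 3: rows with parent_id in {9} -> mu (id 12, lev 3).
Iteration 4: rows with parent_id in {12} -> kappa (id 13, lev 4).
Iteration 5: rows with parent_id in {13} -> phi (id 15, lev 5).
Iteration 6: no rows with parent_id in {15}; recursion stops.
SUM(lev) = 0 + 1 + 2 + 3 + 4 + 5 = 15.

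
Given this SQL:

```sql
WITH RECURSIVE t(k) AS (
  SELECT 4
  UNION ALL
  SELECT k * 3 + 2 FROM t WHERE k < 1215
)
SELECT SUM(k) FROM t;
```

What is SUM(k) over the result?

5458

Base: k=4.
Iteration 1: 4 < 1215 holds -> k = 4 * 3 + 2 = 14.
Iteration 2: 14 < 1215 holds -> k = 14 * 3 + 2 = 44.
Iteration 3: 44 < 1215 holds -> k = 44 * 3 + 2 = 134.
Iteration 4: 134 < 1215 holds -> k = 134 * 3 + 2 = 404.
Iteration 5: 404 < 1215 holds -> k = 404 * 3 + 2 = 1214.
Iteration 6: 1214 < 1215 holds -> k = 1214 * 3 + 2 = 3644.
Iteration 7: 3644 < 1215 fails; recursion stops.
SUM(k) = 4 + 14 + 44 + 134 + 404 + 1214 + 3644 = 5458.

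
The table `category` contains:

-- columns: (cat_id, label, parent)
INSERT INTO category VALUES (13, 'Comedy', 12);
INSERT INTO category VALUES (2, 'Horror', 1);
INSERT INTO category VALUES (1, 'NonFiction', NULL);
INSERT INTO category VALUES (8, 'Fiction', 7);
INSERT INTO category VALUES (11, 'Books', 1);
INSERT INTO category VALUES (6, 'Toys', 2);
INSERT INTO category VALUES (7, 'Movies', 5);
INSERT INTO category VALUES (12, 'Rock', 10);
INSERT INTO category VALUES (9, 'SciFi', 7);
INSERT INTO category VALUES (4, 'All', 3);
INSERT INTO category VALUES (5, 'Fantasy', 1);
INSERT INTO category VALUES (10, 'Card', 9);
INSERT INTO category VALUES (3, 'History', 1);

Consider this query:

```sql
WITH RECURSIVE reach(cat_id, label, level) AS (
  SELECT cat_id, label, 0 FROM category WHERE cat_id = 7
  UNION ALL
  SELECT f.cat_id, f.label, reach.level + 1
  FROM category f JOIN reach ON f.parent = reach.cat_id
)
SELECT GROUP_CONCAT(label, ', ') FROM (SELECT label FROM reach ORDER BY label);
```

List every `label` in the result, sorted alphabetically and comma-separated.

Card, Comedy, Fiction, Movies, Rock, SciFi

Base: cat_id=7 (Movies) at level 0.
Iteration 1: rows with parent in {7} -> Fiction (id 8, level 1), SciFi (id 9, level 1).
Iteration 2: rows with parent in {8,9} -> Card (id 10, level 2).
Iteration 3: rows with parent in {10} -> Rock (id 12, level 3).
Iteration 4: rows with parent in {12} -> Comedy (id 13, level 4).
Iteration 5: no rows with parent in {13}; recursion stops.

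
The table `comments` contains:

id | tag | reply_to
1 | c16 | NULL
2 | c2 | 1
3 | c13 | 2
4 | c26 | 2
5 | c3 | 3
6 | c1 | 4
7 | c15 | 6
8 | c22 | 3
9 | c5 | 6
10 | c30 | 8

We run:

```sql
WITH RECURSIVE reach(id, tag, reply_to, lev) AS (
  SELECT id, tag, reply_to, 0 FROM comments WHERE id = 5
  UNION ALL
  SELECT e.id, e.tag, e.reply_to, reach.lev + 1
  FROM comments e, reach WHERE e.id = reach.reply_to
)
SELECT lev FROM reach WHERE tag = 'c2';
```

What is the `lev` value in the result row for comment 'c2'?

Base: id=5 (c3), reply_to=3, lev 0.
Iteration 1: join on id=3 -> c13 (id 3, reply_to=2, lev 1).
Iteration 2: join on id=2 -> c2 (id 2, reply_to=1, lev 2).
Iteration 3: join on id=1 -> c16 (id 1, reply_to=NULL, lev 3).
Iteration 4: reply_to is NULL; no match; recursion stops.

2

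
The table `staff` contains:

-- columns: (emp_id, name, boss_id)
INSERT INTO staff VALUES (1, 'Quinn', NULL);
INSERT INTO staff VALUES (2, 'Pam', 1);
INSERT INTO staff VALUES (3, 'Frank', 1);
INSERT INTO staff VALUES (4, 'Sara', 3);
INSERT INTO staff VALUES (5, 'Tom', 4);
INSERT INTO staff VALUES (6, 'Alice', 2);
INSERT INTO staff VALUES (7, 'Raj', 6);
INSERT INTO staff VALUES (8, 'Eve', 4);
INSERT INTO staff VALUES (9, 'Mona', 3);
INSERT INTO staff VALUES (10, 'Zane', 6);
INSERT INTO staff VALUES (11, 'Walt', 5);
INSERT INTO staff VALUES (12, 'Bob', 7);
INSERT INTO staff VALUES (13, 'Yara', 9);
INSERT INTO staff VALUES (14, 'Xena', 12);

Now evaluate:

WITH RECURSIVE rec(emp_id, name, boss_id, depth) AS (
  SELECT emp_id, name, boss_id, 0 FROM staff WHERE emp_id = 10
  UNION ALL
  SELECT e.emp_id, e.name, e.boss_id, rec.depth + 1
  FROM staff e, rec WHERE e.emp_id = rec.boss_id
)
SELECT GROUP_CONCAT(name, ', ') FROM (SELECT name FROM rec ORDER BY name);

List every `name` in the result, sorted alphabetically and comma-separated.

Alice, Pam, Quinn, Zane

Base: emp_id=10 (Zane), boss_id=6, depth 0.
Iteration 1: join on emp_id=6 -> Alice (id 6, boss_id=2, depth 1).
Iteration 2: join on emp_id=2 -> Pam (id 2, boss_id=1, depth 2).
Iteration 3: join on emp_id=1 -> Quinn (id 1, boss_id=NULL, depth 3).
Iteration 4: boss_id is NULL; no match; recursion stops.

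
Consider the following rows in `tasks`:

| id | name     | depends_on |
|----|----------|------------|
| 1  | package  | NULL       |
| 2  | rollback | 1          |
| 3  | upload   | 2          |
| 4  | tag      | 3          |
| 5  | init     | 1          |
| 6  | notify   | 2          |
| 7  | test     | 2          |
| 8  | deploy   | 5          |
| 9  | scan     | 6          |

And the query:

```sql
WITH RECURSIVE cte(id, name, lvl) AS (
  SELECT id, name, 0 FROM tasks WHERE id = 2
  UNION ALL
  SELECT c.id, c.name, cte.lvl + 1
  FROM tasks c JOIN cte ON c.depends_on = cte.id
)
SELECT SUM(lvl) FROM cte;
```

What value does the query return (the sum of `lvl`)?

7

Base: id=2 (rollback) at lvl 0.
Iteration 1: rows with depends_on in {2} -> upload (id 3, lvl 1), notify (id 6, lvl 1), test (id 7, lvl 1).
Iteration 2: rows with depends_on in {3,6,7} -> tag (id 4, lvl 2), scan (id 9, lvl 2).
Iteration 3: no rows with depends_on in {4,9}; recursion stops.
SUM(lvl) = 0 + 1 + 1 + 1 + 2 + 2 = 7.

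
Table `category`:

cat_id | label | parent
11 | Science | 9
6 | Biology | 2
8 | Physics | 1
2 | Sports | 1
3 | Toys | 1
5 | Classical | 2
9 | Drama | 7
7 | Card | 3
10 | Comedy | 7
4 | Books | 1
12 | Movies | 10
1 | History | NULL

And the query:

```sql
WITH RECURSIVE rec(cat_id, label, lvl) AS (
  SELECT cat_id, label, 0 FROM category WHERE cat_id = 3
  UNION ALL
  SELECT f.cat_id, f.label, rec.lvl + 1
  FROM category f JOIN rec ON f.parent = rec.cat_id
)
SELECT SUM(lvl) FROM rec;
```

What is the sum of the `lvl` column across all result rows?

11

Base: cat_id=3 (Toys) at lvl 0.
Iteration 1: rows with parent in {3} -> Card (id 7, lvl 1).
Iteration 2: rows with parent in {7} -> Drama (id 9, lvl 2), Comedy (id 10, lvl 2).
Iteration 3: rows with parent in {9,10} -> Science (id 11, lvl 3), Movies (id 12, lvl 3).
Iteration 4: no rows with parent in {11,12}; recursion stops.
SUM(lvl) = 0 + 1 + 2 + 2 + 3 + 3 = 11.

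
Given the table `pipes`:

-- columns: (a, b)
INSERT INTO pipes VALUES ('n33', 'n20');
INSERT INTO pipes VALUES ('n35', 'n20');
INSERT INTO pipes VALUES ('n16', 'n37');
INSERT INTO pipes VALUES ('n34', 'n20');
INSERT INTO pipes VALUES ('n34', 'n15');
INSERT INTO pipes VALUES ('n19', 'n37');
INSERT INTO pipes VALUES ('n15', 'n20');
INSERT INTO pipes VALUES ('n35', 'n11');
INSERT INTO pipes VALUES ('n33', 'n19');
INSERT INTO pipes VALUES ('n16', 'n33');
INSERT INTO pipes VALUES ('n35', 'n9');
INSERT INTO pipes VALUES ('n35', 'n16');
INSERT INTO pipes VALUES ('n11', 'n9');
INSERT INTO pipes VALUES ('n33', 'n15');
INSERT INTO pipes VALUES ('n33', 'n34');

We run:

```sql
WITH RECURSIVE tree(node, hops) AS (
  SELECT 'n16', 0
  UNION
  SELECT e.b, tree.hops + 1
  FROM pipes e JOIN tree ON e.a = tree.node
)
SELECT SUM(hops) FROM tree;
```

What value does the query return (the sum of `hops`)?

23

Base: (n16, hops=0).
Iteration 1: edges from {n16} -> (n33, hops=1), (n37, hops=1).
Iteration 2: edges from {n33,n37} -> (n15, hops=2), (n19, hops=2), (n20, hops=2), (n34, hops=2).
Iteration 3: edges from {n15,n19,n20,n34} -> (n15, hops=3), (n20, hops=3), (n37, hops=3). [UNION drops 1 duplicate row(s)]
Iteration 4: edges from {n15,n20,n37} -> (n20, hops=4).
Iteration 5: no outgoing edges from {n20}; recursion stops.
SUM(hops) = 0 + 1 + 1 + 2 + 2 + 2 + 2 + 3 + 3 + 3 + 4 = 23.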